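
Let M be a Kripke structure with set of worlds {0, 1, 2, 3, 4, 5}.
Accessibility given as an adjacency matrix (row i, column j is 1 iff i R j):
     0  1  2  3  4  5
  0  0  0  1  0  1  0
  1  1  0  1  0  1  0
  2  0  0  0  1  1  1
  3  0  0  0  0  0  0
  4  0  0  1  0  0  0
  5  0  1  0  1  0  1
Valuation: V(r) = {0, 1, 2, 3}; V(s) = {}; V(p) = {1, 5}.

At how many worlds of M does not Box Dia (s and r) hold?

5

Let φ = not Box Dia (s and r). Evaluate φ at each world:
  0 (successors {2, 4}): φ is true.
  1 (successors {0, 2, 4}): φ is true.
  2 (successors {3, 4, 5}): φ is true.
  3 (successors ∅): φ is false.
  4 (successors {2}): φ is true.
  5 (successors {1, 3, 5}): φ is true.
For instance, at 2:
  At 2: Box Dia (s and r) is false, so not Box Dia (s and r) is true.
    At 2: Box Dia (s and r) requires Dia (s and r) at every successor {3, 4, 5}.
      Dia (s and r) fails at 3, so Box Dia (s and r) is false at 2.
Satisfying worlds: {0, 1, 2, 4, 5}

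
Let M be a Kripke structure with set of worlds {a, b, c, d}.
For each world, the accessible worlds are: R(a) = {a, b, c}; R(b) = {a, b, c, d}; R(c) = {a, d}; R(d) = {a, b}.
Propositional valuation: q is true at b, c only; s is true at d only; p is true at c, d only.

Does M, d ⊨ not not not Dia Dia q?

At d: not not Dia Dia q is true, so not not not Dia Dia q is false.
  At d: not Dia Dia q is false, so not not Dia Dia q is true.
    At d: Dia Dia q is true, so not Dia Dia q is false.
      At d: Dia Dia q requires Dia q at some successor in {a, b}.
        Dia q holds at a, so Dia Dia q is true at d.

No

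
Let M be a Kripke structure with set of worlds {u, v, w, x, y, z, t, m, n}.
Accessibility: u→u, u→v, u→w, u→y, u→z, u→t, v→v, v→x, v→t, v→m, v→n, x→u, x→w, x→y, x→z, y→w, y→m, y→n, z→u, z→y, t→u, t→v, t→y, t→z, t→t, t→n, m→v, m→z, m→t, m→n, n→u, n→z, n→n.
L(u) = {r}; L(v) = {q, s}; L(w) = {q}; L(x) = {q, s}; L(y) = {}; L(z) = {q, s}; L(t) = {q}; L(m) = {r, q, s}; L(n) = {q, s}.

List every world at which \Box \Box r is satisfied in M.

w

Recall that \Box ψ holds at a world iff ψ holds at every accessible world, and \Diamond ψ holds iff ψ holds at some accessible world.
Let φ = \Box \Box r. Evaluate φ at each world:
  u (successors {u, v, w, y, z, t}): φ is false.
  v (successors {v, x, t, m, n}): φ is false.
  w (successors ∅): φ is true.
  x (successors {u, w, y, z}): φ is false.
  y (successors {w, m, n}): φ is false.
  z (successors {u, y}): φ is false.
  t (successors {u, v, y, z, t, n}): φ is false.
  m (successors {v, z, t, n}): φ is false.
  n (successors {u, z, n}): φ is false.
For instance, at u:
  At u: \Box \Box r requires \Box r at every successor {u, v, w, y, z, t}.
    \Box r fails at u, so \Box \Box r is false at u.
      At u: \Box r requires r at every successor {u, v, w, y, z, t}.
        r fails at v, so \Box r is false at u.
Satisfying worlds: {w}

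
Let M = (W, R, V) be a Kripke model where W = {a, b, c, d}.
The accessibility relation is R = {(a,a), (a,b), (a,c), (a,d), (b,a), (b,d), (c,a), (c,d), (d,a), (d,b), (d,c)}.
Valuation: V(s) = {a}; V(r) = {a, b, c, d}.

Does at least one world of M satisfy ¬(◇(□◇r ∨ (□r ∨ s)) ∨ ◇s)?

Let φ = ¬(◇(□◇r ∨ (□r ∨ s)) ∨ ◇s). Evaluate φ at each world:
  a (successors {a, b, c, d}): φ is false.
  b (successors {a, d}): φ is false.
  c (successors {a, d}): φ is false.
  d (successors {a, b, c}): φ is false.
For instance, at c:
  At c: ◇(□◇r ∨ (□r ∨ s)) ∨ ◇s is true, so ¬(◇(□◇r ∨ (□r ∨ s)) ∨ ◇s) is false.
    At c: ◇(□◇r ∨ (□r ∨ s)) is true, ◇s is true, so ◇(□◇r ∨ (□r ∨ s)) ∨ ◇s is true.
      At c: ◇(□◇r ∨ (□r ∨ s)) requires □◇r ∨ (□r ∨ s) at some successor in {a, d}.
        □◇r ∨ (□r ∨ s) holds at a, so ◇(□◇r ∨ (□r ∨ s)) is true at c.
      At c: ◇s requires s at some successor in {a, d}.
        s holds at a, so ◇s is true at c.

No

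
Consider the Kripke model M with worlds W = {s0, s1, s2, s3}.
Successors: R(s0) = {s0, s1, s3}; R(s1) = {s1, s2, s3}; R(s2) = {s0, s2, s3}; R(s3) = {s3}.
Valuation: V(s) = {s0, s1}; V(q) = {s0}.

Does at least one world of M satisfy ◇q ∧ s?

Recall that ◇ψ holds at a world iff ψ holds at some accessible world.
Let φ = ◇q ∧ s. Evaluate φ at each world:
  s0 (successors {s0, s1, s3}): φ is true.
  s1 (successors {s1, s2, s3}): φ is false.
  s2 (successors {s0, s2, s3}): φ is false.
  s3 (successors {s3}): φ is false.
Detail at s0 (witness):
  At s0: ◇q is true, s is true, so ◇q ∧ s is true.
    At s0: ◇q requires q at some successor in {s0, s1, s3}.
      q holds at s0, so ◇q is true at s0.

Yes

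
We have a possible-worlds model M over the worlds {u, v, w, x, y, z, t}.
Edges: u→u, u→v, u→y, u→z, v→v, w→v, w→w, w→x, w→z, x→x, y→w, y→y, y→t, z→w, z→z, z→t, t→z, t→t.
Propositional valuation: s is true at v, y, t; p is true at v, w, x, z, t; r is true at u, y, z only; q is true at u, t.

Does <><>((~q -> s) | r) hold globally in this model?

Let φ = <><>((~q -> s) | r). Evaluate φ at each world:
  u (successors {u, v, y, z}): φ is true.
  v (successors {v}): φ is true.
  w (successors {v, w, x, z}): φ is true.
  x (successors {x}): φ is false.
  y (successors {w, y, t}): φ is true.
  z (successors {w, z, t}): φ is true.
  t (successors {z, t}): φ is true.
Detail at x (counterexample):
  At x: <><>((~q -> s) | r) requires <>((~q -> s) | r) at some successor in {x}.
    At x: <>((~q -> s) | r) is false.
  So <><>((~q -> s) | r) is false at x.

No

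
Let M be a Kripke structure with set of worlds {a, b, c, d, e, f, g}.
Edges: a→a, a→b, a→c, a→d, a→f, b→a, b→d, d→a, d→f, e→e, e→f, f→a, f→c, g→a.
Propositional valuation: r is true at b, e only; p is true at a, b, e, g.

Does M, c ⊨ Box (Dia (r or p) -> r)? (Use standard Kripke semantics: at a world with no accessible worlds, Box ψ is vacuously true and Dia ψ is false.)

Recall that Box ψ holds at a world iff ψ holds at every accessible world, and Dia ψ holds iff ψ holds at some accessible world.
At c: no accessible worlds, so Box (Dia (r or p) -> r) holds vacuously.

Yes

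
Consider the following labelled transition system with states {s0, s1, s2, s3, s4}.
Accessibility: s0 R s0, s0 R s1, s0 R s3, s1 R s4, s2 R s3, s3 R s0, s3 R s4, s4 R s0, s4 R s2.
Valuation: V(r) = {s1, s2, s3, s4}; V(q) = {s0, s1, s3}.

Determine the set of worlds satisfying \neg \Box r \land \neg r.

s0

Recall that \Box ψ holds at a world iff ψ holds at every accessible world, and \Diamond ψ holds iff ψ holds at some accessible world.
Let φ = \neg \Box r \land \neg r. Evaluate φ at each world:
  s0 (successors {s0, s1, s3}): φ is true.
  s1 (successors {s4}): φ is false.
  s2 (successors {s3}): φ is false.
  s3 (successors {s0, s4}): φ is false.
  s4 (successors {s0, s2}): φ is false.
For instance, at s1:
  At s1: \neg \Box r is false, \neg r is false, so \neg \Box r \land \neg r is false.
    At s1: \Box r is true, so \neg \Box r is false.
      At s1: \Box r requires r at every successor {s4}.
        At s4: r is true.
      So \Box r is true at s1.
Satisfying worlds: {s0}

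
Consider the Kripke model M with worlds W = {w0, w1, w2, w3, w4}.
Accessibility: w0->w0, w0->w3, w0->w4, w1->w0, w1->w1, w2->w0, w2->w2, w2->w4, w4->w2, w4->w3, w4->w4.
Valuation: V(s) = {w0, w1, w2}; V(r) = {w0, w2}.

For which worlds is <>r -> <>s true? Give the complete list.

Let φ = <>r -> <>s. Evaluate φ at each world:
  w0 (successors {w0, w3, w4}): φ is true.
  w1 (successors {w0, w1}): φ is true.
  w2 (successors {w0, w2, w4}): φ is true.
  w3 (successors ∅): φ is true.
  w4 (successors {w2, w3, w4}): φ is true.
For instance, at w4:
  At w4: <>r is true, <>s is true, so <>r -> <>s is true.
    At w4: <>r requires r at some successor in {w2, w3, w4}.
      r holds at w2, so <>r is true at w4.
    At w4: <>s requires s at some successor in {w2, w3, w4}.
      s holds at w2, so <>s is true at w4.
Satisfying worlds: {w0, w1, w2, w3, w4}

w0, w1, w2, w3, w4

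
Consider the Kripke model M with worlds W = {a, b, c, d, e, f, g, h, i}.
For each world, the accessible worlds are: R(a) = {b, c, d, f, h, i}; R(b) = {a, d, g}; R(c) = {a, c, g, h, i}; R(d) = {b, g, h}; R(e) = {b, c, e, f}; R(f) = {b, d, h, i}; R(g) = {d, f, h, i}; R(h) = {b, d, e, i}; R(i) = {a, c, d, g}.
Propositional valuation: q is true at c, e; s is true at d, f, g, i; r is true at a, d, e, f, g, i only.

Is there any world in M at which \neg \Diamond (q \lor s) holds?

Recall that \Diamond ψ holds at a world iff ψ holds at some accessible world.
Let φ = \neg \Diamond (q \lor s). Evaluate φ at each world:
  a (successors {b, c, d, f, h, i}): φ is false.
  b (successors {a, d, g}): φ is false.
  c (successors {a, c, g, h, i}): φ is false.
  d (successors {b, g, h}): φ is false.
  e (successors {b, c, e, f}): φ is false.
  f (successors {b, d, h, i}): φ is false.
  g (successors {d, f, h, i}): φ is false.
  h (successors {b, d, e, i}): φ is false.
  i (successors {a, c, d, g}): φ is false.
For instance, at c:
  At c: \Diamond (q \lor s) is true, so \neg \Diamond (q \lor s) is false.
    At c: \Diamond (q \lor s) requires q \lor s at some successor in {a, c, g, h, i}.
      q \lor s holds at c, so \Diamond (q \lor s) is true at c.

No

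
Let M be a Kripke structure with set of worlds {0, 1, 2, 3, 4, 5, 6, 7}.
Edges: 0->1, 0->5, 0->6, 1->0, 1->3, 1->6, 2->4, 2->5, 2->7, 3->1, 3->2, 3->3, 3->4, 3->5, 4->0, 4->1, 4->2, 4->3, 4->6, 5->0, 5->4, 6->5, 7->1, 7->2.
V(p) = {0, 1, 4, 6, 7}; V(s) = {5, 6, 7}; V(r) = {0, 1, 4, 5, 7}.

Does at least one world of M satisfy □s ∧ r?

No

Let φ = □s ∧ r. Evaluate φ at each world:
  0 (successors {1, 5, 6}): φ is false.
  1 (successors {0, 3, 6}): φ is false.
  2 (successors {4, 5, 7}): φ is false.
  3 (successors {1, 2, 3, 4, 5}): φ is false.
  4 (successors {0, 1, 2, 3, 6}): φ is false.
  5 (successors {0, 4}): φ is false.
  6 (successors {5}): φ is false.
  7 (successors {1, 2}): φ is false.
For instance, at 7:
  At 7: □s is false, r is true, so □s ∧ r is false.
    At 7: □s requires s at every successor {1, 2}.
      s fails at 1, so □s is false at 7.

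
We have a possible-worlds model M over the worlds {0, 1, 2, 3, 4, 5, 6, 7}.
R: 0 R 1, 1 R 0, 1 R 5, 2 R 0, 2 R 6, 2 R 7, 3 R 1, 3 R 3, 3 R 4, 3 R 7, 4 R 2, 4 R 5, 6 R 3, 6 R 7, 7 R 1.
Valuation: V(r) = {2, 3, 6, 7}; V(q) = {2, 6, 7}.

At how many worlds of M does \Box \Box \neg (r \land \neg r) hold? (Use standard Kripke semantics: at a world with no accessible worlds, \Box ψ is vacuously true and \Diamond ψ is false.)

Recall that \Box ψ holds at a world iff ψ holds at every accessible world, and \Diamond ψ holds iff ψ holds at some accessible world.
Let φ = \Box \Box \neg (r \land \neg r). Evaluate φ at each world:
  0 (successors {1}): φ is true.
  1 (successors {0, 5}): φ is true.
  2 (successors {0, 6, 7}): φ is true.
  3 (successors {1, 3, 4, 7}): φ is true.
  4 (successors {2, 5}): φ is true.
  5 (successors ∅): φ is true.
  6 (successors {3, 7}): φ is true.
  7 (successors {1}): φ is true.
For instance, at 6:
  At 6: \Box \Box \neg (r \land \neg r) requires \Box \neg (r \land \neg r) at every successor {3, 7}.
      At 3: \Box \neg (r \land \neg r) requires \neg (r \land \neg r) at every successor {1, 3, 4, 7}.
        At 1: \neg (r \land \neg r) is true.
        At 3: \neg (r \land \neg r) is true.
        At 4: \neg (r \land \neg r) is true.
        At 7: \neg (r \land \neg r) is true.
      So \Box \neg (r \land \neg r) is true at 3.
      At 7: \Box \neg (r \land \neg r) requires \neg (r \land \neg r) at every successor {1}.
        At 1: \neg (r \land \neg r) is true.
      So \Box \neg (r \land \neg r) is true at 7.
  So \Box \Box \neg (r \land \neg r) is true at 6.
Satisfying worlds: {0, 1, 2, 3, 4, 5, 6, 7}

8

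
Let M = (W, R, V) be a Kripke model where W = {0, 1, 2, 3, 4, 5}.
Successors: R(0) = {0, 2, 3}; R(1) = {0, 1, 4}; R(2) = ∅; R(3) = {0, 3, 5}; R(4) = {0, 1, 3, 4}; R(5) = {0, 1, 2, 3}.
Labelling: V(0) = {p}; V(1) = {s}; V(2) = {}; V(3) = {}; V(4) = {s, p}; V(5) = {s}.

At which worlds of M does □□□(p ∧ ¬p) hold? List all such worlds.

Recall that □ψ holds at a world iff ψ holds at every accessible world, and ◇ψ holds iff ψ holds at some accessible world.
Let φ = □□□(p ∧ ¬p). Evaluate φ at each world:
  0 (successors {0, 2, 3}): φ is false.
  1 (successors {0, 1, 4}): φ is false.
  2 (successors ∅): φ is true.
  3 (successors {0, 3, 5}): φ is false.
  4 (successors {0, 1, 3, 4}): φ is false.
  5 (successors {0, 1, 2, 3}): φ is false.
For instance, at 1:
  At 1: □□□(p ∧ ¬p) requires □□(p ∧ ¬p) at every successor {0, 1, 4}.
    □□(p ∧ ¬p) fails at 0, so □□□(p ∧ ¬p) is false at 1.
      At 0: □□(p ∧ ¬p) requires □(p ∧ ¬p) at every successor {0, 2, 3}.
        □(p ∧ ¬p) fails at 0, so □□(p ∧ ¬p) is false at 0.
Satisfying worlds: {2}

2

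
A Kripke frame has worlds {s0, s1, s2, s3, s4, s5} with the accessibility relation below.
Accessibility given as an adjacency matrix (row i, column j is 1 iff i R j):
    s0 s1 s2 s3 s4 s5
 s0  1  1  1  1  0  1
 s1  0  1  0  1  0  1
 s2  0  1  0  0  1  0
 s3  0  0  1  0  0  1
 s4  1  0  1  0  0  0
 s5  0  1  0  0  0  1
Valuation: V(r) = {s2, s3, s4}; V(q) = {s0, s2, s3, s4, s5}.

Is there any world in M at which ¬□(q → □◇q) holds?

No

Recall that □ψ holds at a world iff ψ holds at every accessible world, and ◇ψ holds iff ψ holds at some accessible world.
Let φ = ¬□(q → □◇q). Evaluate φ at each world:
  s0 (successors {s0, s1, s2, s3, s5}): φ is false.
  s1 (successors {s1, s3, s5}): φ is false.
  s2 (successors {s1, s4}): φ is false.
  s3 (successors {s2, s5}): φ is false.
  s4 (successors {s0, s2}): φ is false.
  s5 (successors {s1, s5}): φ is false.
For instance, at s3:
  At s3: □(q → □◇q) is true, so ¬□(q → □◇q) is false.
    At s3: □(q → □◇q) requires q → □◇q at every successor {s2, s5}.
      At s2: q → □◇q is true.
      At s5: q → □◇q is true.
    So □(q → □◇q) is true at s3.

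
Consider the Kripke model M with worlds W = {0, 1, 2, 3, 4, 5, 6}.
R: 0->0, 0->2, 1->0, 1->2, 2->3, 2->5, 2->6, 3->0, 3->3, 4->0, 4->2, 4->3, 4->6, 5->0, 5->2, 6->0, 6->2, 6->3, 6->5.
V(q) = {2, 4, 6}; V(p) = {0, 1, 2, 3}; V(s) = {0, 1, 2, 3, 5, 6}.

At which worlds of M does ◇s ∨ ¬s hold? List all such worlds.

Recall that ◇ψ holds at a world iff ψ holds at some accessible world.
Let φ = ◇s ∨ ¬s. Evaluate φ at each world:
  0 (successors {0, 2}): φ is true.
  1 (successors {0, 2}): φ is true.
  2 (successors {3, 5, 6}): φ is true.
  3 (successors {0, 3}): φ is true.
  4 (successors {0, 2, 3, 6}): φ is true.
  5 (successors {0, 2}): φ is true.
  6 (successors {0, 2, 3, 5}): φ is true.
For instance, at 3:
  At 3: ◇s is true, ¬s is false, so ◇s ∨ ¬s is true.
    At 3: ◇s requires s at some successor in {0, 3}.
      s holds at 0, so ◇s is true at 3.
Satisfying worlds: {0, 1, 2, 3, 4, 5, 6}

0, 1, 2, 3, 4, 5, 6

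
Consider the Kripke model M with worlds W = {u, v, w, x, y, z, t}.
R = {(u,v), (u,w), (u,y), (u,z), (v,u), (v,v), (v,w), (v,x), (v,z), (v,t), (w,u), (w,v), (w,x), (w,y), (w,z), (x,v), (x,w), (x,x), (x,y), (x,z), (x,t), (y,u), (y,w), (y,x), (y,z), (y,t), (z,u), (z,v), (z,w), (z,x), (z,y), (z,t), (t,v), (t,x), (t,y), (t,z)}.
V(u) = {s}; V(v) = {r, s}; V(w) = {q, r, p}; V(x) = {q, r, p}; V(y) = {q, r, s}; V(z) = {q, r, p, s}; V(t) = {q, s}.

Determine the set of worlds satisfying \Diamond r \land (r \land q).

Let φ = \Diamond r \land (r \land q). Evaluate φ at each world:
  u (successors {v, w, y, z}): φ is false.
  v (successors {u, v, w, x, z, t}): φ is false.
  w (successors {u, v, x, y, z}): φ is true.
  x (successors {v, w, x, y, z, t}): φ is true.
  y (successors {u, w, x, z, t}): φ is true.
  z (successors {u, v, w, x, y, t}): φ is true.
  t (successors {v, x, y, z}): φ is false.
For instance, at v:
  At v: \Diamond r is true, r \land q is false, so \Diamond r \land (r \land q) is false.
    At v: \Diamond r requires r at some successor in {u, v, w, x, z, t}.
      r holds at v, so \Diamond r is true at v.
Satisfying worlds: {w, x, y, z}

w, x, y, z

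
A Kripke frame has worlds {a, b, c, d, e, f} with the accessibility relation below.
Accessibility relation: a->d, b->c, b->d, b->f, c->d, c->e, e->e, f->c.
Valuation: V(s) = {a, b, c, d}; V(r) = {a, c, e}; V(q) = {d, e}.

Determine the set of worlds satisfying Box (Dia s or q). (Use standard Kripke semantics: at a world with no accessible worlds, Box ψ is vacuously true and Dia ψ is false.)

Let φ = Box (Dia s or q). Evaluate φ at each world:
  a (successors {d}): φ is true.
  b (successors {c, d, f}): φ is true.
  c (successors {d, e}): φ is true.
  d (successors ∅): φ is true.
  e (successors {e}): φ is true.
  f (successors {c}): φ is true.
For instance, at b:
  At b: Box (Dia s or q) requires Dia s or q at every successor {c, d, f}.
      At c: Dia s is true, q is false, so Dia s or q is true.
      At d: Dia s is false, q is true, so Dia s or q is true.
      At f: Dia s is true, q is false, so Dia s or q is true.
  So Box (Dia s or q) is true at b.
Satisfying worlds: {a, b, c, d, e, f}

a, b, c, d, e, f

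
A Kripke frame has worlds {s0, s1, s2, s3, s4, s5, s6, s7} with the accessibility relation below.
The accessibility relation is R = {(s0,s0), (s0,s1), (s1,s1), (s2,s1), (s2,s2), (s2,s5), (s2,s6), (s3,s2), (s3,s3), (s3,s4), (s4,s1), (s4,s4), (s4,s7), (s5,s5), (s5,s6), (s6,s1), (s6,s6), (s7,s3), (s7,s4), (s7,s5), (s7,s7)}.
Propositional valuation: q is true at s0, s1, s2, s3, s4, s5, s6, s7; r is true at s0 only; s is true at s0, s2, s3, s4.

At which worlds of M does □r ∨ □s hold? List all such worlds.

s3

Let φ = □r ∨ □s. Evaluate φ at each world:
  s0 (successors {s0, s1}): φ is false.
  s1 (successors {s1}): φ is false.
  s2 (successors {s1, s2, s5, s6}): φ is false.
  s3 (successors {s2, s3, s4}): φ is true.
  s4 (successors {s1, s4, s7}): φ is false.
  s5 (successors {s5, s6}): φ is false.
  s6 (successors {s1, s6}): φ is false.
  s7 (successors {s3, s4, s5, s7}): φ is false.
For instance, at s3:
  At s3: □r is false, □s is true, so □r ∨ □s is true.
    At s3: □r requires r at every successor {s2, s3, s4}.
      r fails at s2, so □r is false at s3.
    At s3: □s requires s at every successor {s2, s3, s4}.
      At s2: s is true.
      At s3: s is true.
      At s4: s is true.
    So □s is true at s3.
Satisfying worlds: {s3}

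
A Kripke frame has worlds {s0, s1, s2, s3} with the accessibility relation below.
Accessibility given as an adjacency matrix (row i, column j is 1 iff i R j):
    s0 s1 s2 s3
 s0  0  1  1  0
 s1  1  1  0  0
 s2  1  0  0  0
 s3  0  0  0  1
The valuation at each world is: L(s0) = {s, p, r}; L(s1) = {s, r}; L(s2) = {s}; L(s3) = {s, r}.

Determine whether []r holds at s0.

No

Recall that []ψ holds at a world iff ψ holds at every accessible world, and <>ψ holds iff ψ holds at some accessible world.
At s0: []r requires r at every successor {s1, s2}.
  r fails at s2, so []r is false at s0.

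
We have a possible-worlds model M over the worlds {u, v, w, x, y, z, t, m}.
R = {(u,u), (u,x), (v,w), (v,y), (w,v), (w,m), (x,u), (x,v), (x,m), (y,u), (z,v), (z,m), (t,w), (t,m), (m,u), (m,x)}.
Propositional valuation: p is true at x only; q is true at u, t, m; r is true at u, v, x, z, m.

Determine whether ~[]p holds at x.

Recall that []ψ holds at a world iff ψ holds at every accessible world, and <>ψ holds iff ψ holds at some accessible world.
At x: []p is false, so ~[]p is true.
  At x: []p requires p at every successor {u, v, m}.
    p fails at u, so []p is false at x.

Yes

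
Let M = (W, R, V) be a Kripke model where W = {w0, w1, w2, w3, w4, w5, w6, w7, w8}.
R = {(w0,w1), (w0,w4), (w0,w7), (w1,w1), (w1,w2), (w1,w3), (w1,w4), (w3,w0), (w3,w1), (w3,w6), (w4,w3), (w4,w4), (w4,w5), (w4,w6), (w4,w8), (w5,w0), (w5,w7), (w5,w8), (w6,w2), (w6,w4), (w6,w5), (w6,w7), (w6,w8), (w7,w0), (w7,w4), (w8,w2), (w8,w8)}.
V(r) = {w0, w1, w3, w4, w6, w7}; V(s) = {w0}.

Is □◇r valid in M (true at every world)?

No

Let φ = □◇r. Evaluate φ at each world:
  w0 (successors {w1, w4, w7}): φ is true.
  w1 (successors {w1, w2, w3, w4}): φ is false.
  w2 (successors ∅): φ is true.
  w3 (successors {w0, w1, w6}): φ is true.
  w4 (successors {w3, w4, w5, w6, w8}): φ is false.
  w5 (successors {w0, w7, w8}): φ is false.
  w6 (successors {w2, w4, w5, w7, w8}): φ is false.
  w7 (successors {w0, w4}): φ is true.
  w8 (successors {w2, w8}): φ is false.
Detail at w1 (counterexample):
  At w1: □◇r requires ◇r at every successor {w1, w2, w3, w4}.
    ◇r fails at w2, so □◇r is false at w1.
      At w2: no accessible worlds, so ◇r is false.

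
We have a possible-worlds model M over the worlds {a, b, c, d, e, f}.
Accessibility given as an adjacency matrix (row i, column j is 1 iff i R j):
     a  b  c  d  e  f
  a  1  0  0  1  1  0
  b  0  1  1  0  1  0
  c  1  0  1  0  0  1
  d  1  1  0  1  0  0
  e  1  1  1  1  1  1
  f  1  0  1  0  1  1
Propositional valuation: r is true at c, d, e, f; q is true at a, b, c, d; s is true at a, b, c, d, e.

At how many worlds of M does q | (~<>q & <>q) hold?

Let φ = q | (~<>q & <>q). Evaluate φ at each world:
  a (successors {a, d, e}): φ is true.
  b (successors {b, c, e}): φ is true.
  c (successors {a, c, f}): φ is true.
  d (successors {a, b, d}): φ is true.
  e (successors {a, b, c, d, e, f}): φ is false.
  f (successors {a, c, e, f}): φ is false.
For instance, at b:
  At b: q is true, ~<>q & <>q is false, so q | (~<>q & <>q) is true.
    At b: ~<>q is false, <>q is true, so ~<>q & <>q is false.
      At b: <>q is true, so ~<>q is false.
      At b: <>q requires q at some successor in {b, c, e}.
        q holds at b, so <>q is true at b.
Satisfying worlds: {a, b, c, d}

4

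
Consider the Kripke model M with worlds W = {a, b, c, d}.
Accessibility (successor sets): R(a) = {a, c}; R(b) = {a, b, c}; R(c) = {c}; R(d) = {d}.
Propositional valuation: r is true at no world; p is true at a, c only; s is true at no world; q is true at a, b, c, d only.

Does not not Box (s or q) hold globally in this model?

Let φ = not not Box (s or q). Evaluate φ at each world:
  a (successors {a, c}): φ is true.
  b (successors {a, b, c}): φ is true.
  c (successors {c}): φ is true.
  d (successors {d}): φ is true.
For instance, at d:
  At d: not Box (s or q) is false, so not not Box (s or q) is true.
    At d: Box (s or q) is true, so not Box (s or q) is false.
      At d: Box (s or q) requires s or q at every successor {d}.
        At d: s or q is true.
      So Box (s or q) is true at d.

Yes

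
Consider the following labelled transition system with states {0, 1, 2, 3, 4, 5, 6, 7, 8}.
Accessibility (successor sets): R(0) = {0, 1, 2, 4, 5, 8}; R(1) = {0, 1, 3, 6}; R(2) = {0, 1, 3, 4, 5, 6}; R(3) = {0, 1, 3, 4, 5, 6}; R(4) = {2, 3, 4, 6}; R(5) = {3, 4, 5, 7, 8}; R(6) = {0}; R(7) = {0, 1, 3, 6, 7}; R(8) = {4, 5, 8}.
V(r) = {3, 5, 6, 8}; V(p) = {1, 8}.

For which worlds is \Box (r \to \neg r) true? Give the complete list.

6

Recall that \Box ψ holds at a world iff ψ holds at every accessible world, and \Diamond ψ holds iff ψ holds at some accessible world.
Let φ = \Box (r \to \neg r). Evaluate φ at each world:
  0 (successors {0, 1, 2, 4, 5, 8}): φ is false.
  1 (successors {0, 1, 3, 6}): φ is false.
  2 (successors {0, 1, 3, 4, 5, 6}): φ is false.
  3 (successors {0, 1, 3, 4, 5, 6}): φ is false.
  4 (successors {2, 3, 4, 6}): φ is false.
  5 (successors {3, 4, 5, 7, 8}): φ is false.
  6 (successors {0}): φ is true.
  7 (successors {0, 1, 3, 6, 7}): φ is false.
  8 (successors {4, 5, 8}): φ is false.
For instance, at 5:
  At 5: \Box (r \to \neg r) requires r \to \neg r at every successor {3, 4, 5, 7, 8}.
    r \to \neg r fails at 3, so \Box (r \to \neg r) is false at 5.
Satisfying worlds: {6}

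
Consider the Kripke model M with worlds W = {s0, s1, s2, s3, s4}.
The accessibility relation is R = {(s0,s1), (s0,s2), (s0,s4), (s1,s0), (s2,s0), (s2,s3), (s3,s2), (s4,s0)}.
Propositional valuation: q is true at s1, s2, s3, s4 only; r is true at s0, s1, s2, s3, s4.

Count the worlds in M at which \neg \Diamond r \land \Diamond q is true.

0

Let φ = \neg \Diamond r \land \Diamond q. Evaluate φ at each world:
  s0 (successors {s1, s2, s4}): φ is false.
  s1 (successors {s0}): φ is false.
  s2 (successors {s0, s3}): φ is false.
  s3 (successors {s2}): φ is false.
  s4 (successors {s0}): φ is false.
For instance, at s0:
  At s0: \neg \Diamond r is false, \Diamond q is true, so \neg \Diamond r \land \Diamond q is false.
    At s0: \Diamond r is true, so \neg \Diamond r is false.
      At s0: \Diamond r requires r at some successor in {s1, s2, s4}.
        r holds at s1, so \Diamond r is true at s0.
    At s0: \Diamond q requires q at some successor in {s1, s2, s4}.
      q holds at s1, so \Diamond q is true at s0.
Satisfying worlds: none.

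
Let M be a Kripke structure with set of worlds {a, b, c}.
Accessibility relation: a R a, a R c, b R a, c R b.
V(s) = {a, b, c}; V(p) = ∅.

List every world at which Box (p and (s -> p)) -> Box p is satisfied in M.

a, b, c

Let φ = Box (p and (s -> p)) -> Box p. Evaluate φ at each world:
  a (successors {a, c}): φ is true.
  b (successors {a}): φ is true.
  c (successors {b}): φ is true.
For instance, at c:
  At c: Box (p and (s -> p)) is false, Box p is false, so Box (p and (s -> p)) -> Box p is true.
    At c: Box (p and (s -> p)) requires p and (s -> p) at every successor {b}.
      p and (s -> p) fails at b, so Box (p and (s -> p)) is false at c.
    At c: Box p requires p at every successor {b}.
      p fails at b, so Box p is false at c.
Satisfying worlds: {a, b, c}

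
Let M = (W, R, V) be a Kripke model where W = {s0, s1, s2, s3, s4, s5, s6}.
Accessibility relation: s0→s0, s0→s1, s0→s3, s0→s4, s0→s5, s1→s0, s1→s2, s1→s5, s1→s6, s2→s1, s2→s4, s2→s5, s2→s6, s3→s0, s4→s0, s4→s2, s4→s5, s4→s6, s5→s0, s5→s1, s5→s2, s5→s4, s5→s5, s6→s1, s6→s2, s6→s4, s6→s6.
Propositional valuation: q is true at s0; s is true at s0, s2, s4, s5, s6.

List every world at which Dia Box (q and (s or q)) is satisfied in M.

s0

Let φ = Dia Box (q and (s or q)). Evaluate φ at each world:
  s0 (successors {s0, s1, s3, s4, s5}): φ is true.
  s1 (successors {s0, s2, s5, s6}): φ is false.
  s2 (successors {s1, s4, s5, s6}): φ is false.
  s3 (successors {s0}): φ is false.
  s4 (successors {s0, s2, s5, s6}): φ is false.
  s5 (successors {s0, s1, s2, s4, s5}): φ is false.
  s6 (successors {s1, s2, s4, s6}): φ is false.
For instance, at s5:
  At s5: Dia Box (q and (s or q)) requires Box (q and (s or q)) at some successor in {s0, s1, s2, s4, s5}.
    At s0: Box (q and (s or q)) is false.
    At s1: Box (q and (s or q)) is false.
    At s2: Box (q and (s or q)) is false.
    At s4: Box (q and (s or q)) is false.
    At s5: Box (q and (s or q)) is false.
  So Dia Box (q and (s or q)) is false at s5.
Satisfying worlds: {s0}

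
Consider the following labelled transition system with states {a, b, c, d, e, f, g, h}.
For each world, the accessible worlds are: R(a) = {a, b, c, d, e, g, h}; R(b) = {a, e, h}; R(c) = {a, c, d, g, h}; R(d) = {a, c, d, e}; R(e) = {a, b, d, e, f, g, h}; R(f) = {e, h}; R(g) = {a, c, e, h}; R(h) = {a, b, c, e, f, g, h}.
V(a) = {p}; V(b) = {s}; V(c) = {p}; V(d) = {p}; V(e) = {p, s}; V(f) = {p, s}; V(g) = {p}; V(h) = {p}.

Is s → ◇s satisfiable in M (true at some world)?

Recall that ◇ψ holds at a world iff ψ holds at some accessible world.
Let φ = s → ◇s. Evaluate φ at each world:
  a (successors {a, b, c, d, e, g, h}): φ is true.
  b (successors {a, e, h}): φ is true.
  c (successors {a, c, d, g, h}): φ is true.
  d (successors {a, c, d, e}): φ is true.
  e (successors {a, b, d, e, f, g, h}): φ is true.
  f (successors {e, h}): φ is true.
  g (successors {a, c, e, h}): φ is true.
  h (successors {a, b, c, e, f, g, h}): φ is true.
Detail at a (witness):
  At a: s is false, ◇s is true, so s → ◇s is true.
    At a: ◇s requires s at some successor in {a, b, c, d, e, g, h}.
      s holds at b, so ◇s is true at a.

Yes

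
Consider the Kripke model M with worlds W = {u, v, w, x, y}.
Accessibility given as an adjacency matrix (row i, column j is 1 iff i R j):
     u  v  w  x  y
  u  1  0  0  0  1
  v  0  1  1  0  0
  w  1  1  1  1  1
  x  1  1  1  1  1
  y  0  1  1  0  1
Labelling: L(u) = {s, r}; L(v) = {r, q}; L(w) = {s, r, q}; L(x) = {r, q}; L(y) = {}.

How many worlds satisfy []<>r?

5

Let φ = []<>r. Evaluate φ at each world:
  u (successors {u, y}): φ is true.
  v (successors {v, w}): φ is true.
  w (successors {u, v, w, x, y}): φ is true.
  x (successors {u, v, w, x, y}): φ is true.
  y (successors {v, w, y}): φ is true.
For instance, at w:
  At w: []<>r requires <>r at every successor {u, v, w, x, y}.
    At u: <>r is true.
    At v: <>r is true.
    At w: <>r is true.
    At x: <>r is true.
    At y: <>r is true.
  So []<>r is true at w.
Satisfying worlds: {u, v, w, x, y}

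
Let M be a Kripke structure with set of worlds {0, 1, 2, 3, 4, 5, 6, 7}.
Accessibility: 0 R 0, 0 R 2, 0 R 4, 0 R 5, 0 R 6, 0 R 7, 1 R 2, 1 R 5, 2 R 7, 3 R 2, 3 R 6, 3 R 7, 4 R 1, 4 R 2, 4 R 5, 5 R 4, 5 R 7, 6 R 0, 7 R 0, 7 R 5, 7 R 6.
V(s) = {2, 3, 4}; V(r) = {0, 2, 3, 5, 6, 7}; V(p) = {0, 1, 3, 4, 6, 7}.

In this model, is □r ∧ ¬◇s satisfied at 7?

At 7: □r is true, ¬◇s is true, so □r ∧ ¬◇s is true.
  At 7: □r requires r at every successor {0, 5, 6}.
    At 0: r is true.
    At 5: r is true.
    At 6: r is true.
  So □r is true at 7.
  At 7: ◇s is false, so ¬◇s is true.
    At 7: ◇s requires s at some successor in {0, 5, 6}.
      At 0: s is false.
      At 5: s is false.
      At 6: s is false.
    So ◇s is false at 7.

Yes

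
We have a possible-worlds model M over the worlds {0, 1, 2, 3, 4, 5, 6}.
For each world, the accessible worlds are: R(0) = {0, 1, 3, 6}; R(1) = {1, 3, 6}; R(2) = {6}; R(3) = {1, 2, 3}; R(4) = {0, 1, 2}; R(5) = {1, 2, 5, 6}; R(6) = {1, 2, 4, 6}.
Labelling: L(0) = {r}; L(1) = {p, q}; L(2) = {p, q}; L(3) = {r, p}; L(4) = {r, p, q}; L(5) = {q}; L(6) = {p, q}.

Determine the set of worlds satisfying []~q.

Let φ = []~q. Evaluate φ at each world:
  0 (successors {0, 1, 3, 6}): φ is false.
  1 (successors {1, 3, 6}): φ is false.
  2 (successors {6}): φ is false.
  3 (successors {1, 2, 3}): φ is false.
  4 (successors {0, 1, 2}): φ is false.
  5 (successors {1, 2, 5, 6}): φ is false.
  6 (successors {1, 2, 4, 6}): φ is false.
For instance, at 6:
  At 6: []~q requires ~q at every successor {1, 2, 4, 6}.
    ~q fails at 1, so []~q is false at 6.
Satisfying worlds: none.

none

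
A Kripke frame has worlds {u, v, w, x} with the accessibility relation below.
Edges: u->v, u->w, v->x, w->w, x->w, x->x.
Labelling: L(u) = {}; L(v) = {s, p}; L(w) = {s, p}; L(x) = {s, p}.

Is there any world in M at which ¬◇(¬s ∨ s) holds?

No

Let φ = ¬◇(¬s ∨ s). Evaluate φ at each world:
  u (successors {v, w}): φ is false.
  v (successors {x}): φ is false.
  w (successors {w}): φ is false.
  x (successors {w, x}): φ is false.
For instance, at w:
  At w: ◇(¬s ∨ s) is true, so ¬◇(¬s ∨ s) is false.
    At w: ◇(¬s ∨ s) requires ¬s ∨ s at some successor in {w}.
      ¬s ∨ s holds at w, so ◇(¬s ∨ s) is true at w.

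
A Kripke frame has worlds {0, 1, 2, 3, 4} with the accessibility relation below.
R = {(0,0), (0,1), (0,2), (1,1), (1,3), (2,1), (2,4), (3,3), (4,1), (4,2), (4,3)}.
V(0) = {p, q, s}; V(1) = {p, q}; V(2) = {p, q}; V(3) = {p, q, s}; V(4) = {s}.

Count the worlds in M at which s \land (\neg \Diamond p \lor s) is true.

3

Recall that \Diamond ψ holds at a world iff ψ holds at some accessible world.
Let φ = s \land (\neg \Diamond p \lor s). Evaluate φ at each world:
  0 (successors {0, 1, 2}): φ is true.
  1 (successors {1, 3}): φ is false.
  2 (successors {1, 4}): φ is false.
  3 (successors {3}): φ is true.
  4 (successors {1, 2, 3}): φ is true.
For instance, at 2:
  At 2: s is false, \neg \Diamond p \lor s is false, so s \land (\neg \Diamond p \lor s) is false.
    At 2: \neg \Diamond p is false, s is false, so \neg \Diamond p \lor s is false.
      At 2: \Diamond p is true, so \neg \Diamond p is false.
Satisfying worlds: {0, 3, 4}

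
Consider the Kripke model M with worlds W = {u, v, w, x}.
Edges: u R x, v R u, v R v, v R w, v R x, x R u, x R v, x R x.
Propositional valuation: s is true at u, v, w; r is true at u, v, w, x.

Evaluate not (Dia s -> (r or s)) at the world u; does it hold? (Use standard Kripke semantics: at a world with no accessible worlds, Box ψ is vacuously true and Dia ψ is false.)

No

At u: Dia s -> (r or s) is true, so not (Dia s -> (r or s)) is false.
  At u: Dia s is false, r or s is true, so Dia s -> (r or s) is true.
    At u: Dia s requires s at some successor in {x}.
      At x: s is false.
    So Dia s is false at u.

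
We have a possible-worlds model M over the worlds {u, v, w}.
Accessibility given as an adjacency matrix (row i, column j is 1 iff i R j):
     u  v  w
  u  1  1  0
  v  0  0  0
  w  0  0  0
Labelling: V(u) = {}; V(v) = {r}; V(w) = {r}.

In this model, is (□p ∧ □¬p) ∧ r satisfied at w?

At w: □p ∧ □¬p is true, r is true, so (□p ∧ □¬p) ∧ r is true.
  At w: □p is true, □¬p is true, so □p ∧ □¬p is true.
    At w: no accessible worlds, so □p holds vacuously.
    At w: no accessible worlds, so □¬p holds vacuously.

Yes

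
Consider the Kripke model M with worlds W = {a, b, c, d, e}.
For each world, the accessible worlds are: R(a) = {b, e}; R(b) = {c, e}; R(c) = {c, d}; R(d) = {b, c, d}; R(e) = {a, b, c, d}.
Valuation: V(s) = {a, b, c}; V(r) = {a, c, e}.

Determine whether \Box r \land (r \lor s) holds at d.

Recall that \Box ψ holds at a world iff ψ holds at every accessible world, and \Diamond ψ holds iff ψ holds at some accessible world.
At d: \Box r is false, r \lor s is false, so \Box r \land (r \lor s) is false.
  At d: \Box r requires r at every successor {b, c, d}.
    r fails at b, so \Box r is false at d.

No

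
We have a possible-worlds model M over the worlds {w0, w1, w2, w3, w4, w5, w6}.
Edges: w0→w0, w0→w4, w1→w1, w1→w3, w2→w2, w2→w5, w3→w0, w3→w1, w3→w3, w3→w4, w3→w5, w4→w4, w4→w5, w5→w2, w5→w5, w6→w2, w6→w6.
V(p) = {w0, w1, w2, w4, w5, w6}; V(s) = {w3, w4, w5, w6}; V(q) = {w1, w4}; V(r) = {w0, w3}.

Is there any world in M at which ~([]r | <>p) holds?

Let φ = ~([]r | <>p). Evaluate φ at each world:
  w0 (successors {w0, w4}): φ is false.
  w1 (successors {w1, w3}): φ is false.
  w2 (successors {w2, w5}): φ is false.
  w3 (successors {w0, w1, w3, w4, w5}): φ is false.
  w4 (successors {w4, w5}): φ is false.
  w5 (successors {w2, w5}): φ is false.
  w6 (successors {w2, w6}): φ is false.
For instance, at w1:
  At w1: []r | <>p is true, so ~([]r | <>p) is false.
    At w1: []r is false, <>p is true, so []r | <>p is true.
      At w1: []r requires r at every successor {w1, w3}.
        r fails at w1, so []r is false at w1.
      At w1: <>p requires p at some successor in {w1, w3}.
        p holds at w1, so <>p is true at w1.

No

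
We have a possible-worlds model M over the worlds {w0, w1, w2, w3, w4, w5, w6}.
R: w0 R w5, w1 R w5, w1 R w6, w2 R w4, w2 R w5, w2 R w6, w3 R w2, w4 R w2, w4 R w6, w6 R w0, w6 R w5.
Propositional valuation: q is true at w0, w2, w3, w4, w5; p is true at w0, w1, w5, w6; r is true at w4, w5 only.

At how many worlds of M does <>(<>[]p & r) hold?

Let φ = <>(<>[]p & r). Evaluate φ at each world:
  w0 (successors {w5}): φ is false.
  w1 (successors {w5, w6}): φ is false.
  w2 (successors {w4, w5, w6}): φ is true.
  w3 (successors {w2}): φ is false.
  w4 (successors {w2, w6}): φ is false.
  w5 (successors ∅): φ is false.
  w6 (successors {w0, w5}): φ is false.
For instance, at w2:
  At w2: <>(<>[]p & r) requires <>[]p & r at some successor in {w4, w5, w6}.
    <>[]p & r holds at w4, so <>(<>[]p & r) is true at w2.
      At w4: <>[]p is true, r is true, so <>[]p & r is true.
Satisfying worlds: {w2}

1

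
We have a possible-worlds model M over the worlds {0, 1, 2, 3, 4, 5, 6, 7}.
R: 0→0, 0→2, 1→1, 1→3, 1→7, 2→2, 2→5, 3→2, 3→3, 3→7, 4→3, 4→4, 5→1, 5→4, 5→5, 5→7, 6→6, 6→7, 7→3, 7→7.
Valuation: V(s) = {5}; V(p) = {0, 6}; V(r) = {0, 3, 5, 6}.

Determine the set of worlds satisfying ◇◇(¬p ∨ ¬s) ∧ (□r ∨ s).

Let φ = ◇◇(¬p ∨ ¬s) ∧ (□r ∨ s). Evaluate φ at each world:
  0 (successors {0, 2}): φ is false.
  1 (successors {1, 3, 7}): φ is false.
  2 (successors {2, 5}): φ is false.
  3 (successors {2, 3, 7}): φ is false.
  4 (successors {3, 4}): φ is false.
  5 (successors {1, 4, 5, 7}): φ is true.
  6 (successors {6, 7}): φ is false.
  7 (successors {3, 7}): φ is false.
For instance, at 3:
  At 3: ◇◇(¬p ∨ ¬s) is true, □r ∨ s is false, so ◇◇(¬p ∨ ¬s) ∧ (□r ∨ s) is false.
    At 3: ◇◇(¬p ∨ ¬s) requires ◇(¬p ∨ ¬s) at some successor in {2, 3, 7}.
      ◇(¬p ∨ ¬s) holds at 2, so ◇◇(¬p ∨ ¬s) is true at 3.
    At 3: □r is false, s is false, so □r ∨ s is false.
      At 3: □r requires r at every successor {2, 3, 7}.
        r fails at 2, so □r is false at 3.
Satisfying worlds: {5}

5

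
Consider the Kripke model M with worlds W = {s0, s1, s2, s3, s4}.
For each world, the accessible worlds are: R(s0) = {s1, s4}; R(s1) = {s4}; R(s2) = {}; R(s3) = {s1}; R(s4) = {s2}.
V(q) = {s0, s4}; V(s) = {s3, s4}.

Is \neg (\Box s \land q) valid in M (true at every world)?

Yes

Let φ = \neg (\Box s \land q). Evaluate φ at each world:
  s0 (successors {s1, s4}): φ is true.
  s1 (successors {s4}): φ is true.
  s2 (successors ∅): φ is true.
  s3 (successors {s1}): φ is true.
  s4 (successors {s2}): φ is true.
For instance, at s4:
  At s4: \Box s \land q is false, so \neg (\Box s \land q) is true.
    At s4: \Box s is false, q is true, so \Box s \land q is false.
      At s4: \Box s requires s at every successor {s2}.
        s fails at s2, so \Box s is false at s4.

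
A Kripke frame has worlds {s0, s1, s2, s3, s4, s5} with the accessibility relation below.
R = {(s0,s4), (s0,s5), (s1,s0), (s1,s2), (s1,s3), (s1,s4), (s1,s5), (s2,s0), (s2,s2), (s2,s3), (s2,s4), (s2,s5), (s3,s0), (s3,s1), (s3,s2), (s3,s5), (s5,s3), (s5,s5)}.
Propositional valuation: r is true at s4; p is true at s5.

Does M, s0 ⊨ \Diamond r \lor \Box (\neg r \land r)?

Yes

Recall that \Box ψ holds at a world iff ψ holds at every accessible world, and \Diamond ψ holds iff ψ holds at some accessible world.
At s0: \Diamond r is true, \Box (\neg r \land r) is false, so \Diamond r \lor \Box (\neg r \land r) is true.
  At s0: \Diamond r requires r at some successor in {s4, s5}.
    r holds at s4, so \Diamond r is true at s0.
  At s0: \Box (\neg r \land r) requires \neg r \land r at every successor {s4, s5}.
    \neg r \land r fails at s4, so \Box (\neg r \land r) is false at s0.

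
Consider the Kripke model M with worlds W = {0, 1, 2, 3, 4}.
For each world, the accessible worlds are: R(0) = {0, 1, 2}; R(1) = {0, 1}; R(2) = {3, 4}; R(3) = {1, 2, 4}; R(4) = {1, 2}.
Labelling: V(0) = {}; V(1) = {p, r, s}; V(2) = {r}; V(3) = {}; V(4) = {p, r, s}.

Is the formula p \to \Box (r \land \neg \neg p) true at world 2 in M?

Yes

At 2: p is false, \Box (r \land \neg \neg p) is false, so p \to \Box (r \land \neg \neg p) is true.
  At 2: \Box (r \land \neg \neg p) requires r \land \neg \neg p at every successor {3, 4}.
    r \land \neg \neg p fails at 3, so \Box (r \land \neg \neg p) is false at 2.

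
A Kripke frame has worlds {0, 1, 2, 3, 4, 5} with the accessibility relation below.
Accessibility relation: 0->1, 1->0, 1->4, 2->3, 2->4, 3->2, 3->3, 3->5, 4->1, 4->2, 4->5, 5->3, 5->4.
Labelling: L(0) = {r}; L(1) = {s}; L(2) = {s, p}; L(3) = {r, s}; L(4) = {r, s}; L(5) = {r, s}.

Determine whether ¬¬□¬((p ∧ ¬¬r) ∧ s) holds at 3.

At 3: ¬□¬((p ∧ ¬¬r) ∧ s) is false, so ¬¬□¬((p ∧ ¬¬r) ∧ s) is true.
  At 3: □¬((p ∧ ¬¬r) ∧ s) is true, so ¬□¬((p ∧ ¬¬r) ∧ s) is false.
    At 3: □¬((p ∧ ¬¬r) ∧ s) requires ¬((p ∧ ¬¬r) ∧ s) at every successor {2, 3, 5}.
      At 2: ¬((p ∧ ¬¬r) ∧ s) is true.
      At 3: ¬((p ∧ ¬¬r) ∧ s) is true.
      At 5: ¬((p ∧ ¬¬r) ∧ s) is true.
    So □¬((p ∧ ¬¬r) ∧ s) is true at 3.

Yes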